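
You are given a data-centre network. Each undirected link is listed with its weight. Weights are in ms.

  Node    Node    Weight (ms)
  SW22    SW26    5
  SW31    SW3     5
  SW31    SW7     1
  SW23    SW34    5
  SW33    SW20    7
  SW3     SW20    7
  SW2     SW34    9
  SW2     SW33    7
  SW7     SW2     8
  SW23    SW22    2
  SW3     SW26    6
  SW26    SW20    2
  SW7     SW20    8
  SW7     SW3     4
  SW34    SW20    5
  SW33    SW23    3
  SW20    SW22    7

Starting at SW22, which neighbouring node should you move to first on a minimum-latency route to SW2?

Enumerating some paths:
SW22 → SW23 → SW33 → SW2: 2+3+7 = 12
SW22 → SW23 → SW34 → SW2: 2+5+9 = 16
Cheapest is SW22 → SW23 → SW33 → SW2 at 12 ms.
So from SW22 the first move is to SW23.

SW23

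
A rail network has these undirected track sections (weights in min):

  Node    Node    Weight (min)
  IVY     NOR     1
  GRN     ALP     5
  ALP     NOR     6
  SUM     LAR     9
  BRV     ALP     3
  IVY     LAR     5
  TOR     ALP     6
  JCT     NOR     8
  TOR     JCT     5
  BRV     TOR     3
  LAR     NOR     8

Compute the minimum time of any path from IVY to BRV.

10 min

Running Dijkstra from IVY:
IVY: 0
NOR: 1  (via IVY)
LAR: 5  (via IVY)
ALP: 7  (via NOR)
JCT: 9  (via NOR)
BRV: 10  (via ALP)
Shortest route: IVY → NOR → ALP → BRV = 10 min.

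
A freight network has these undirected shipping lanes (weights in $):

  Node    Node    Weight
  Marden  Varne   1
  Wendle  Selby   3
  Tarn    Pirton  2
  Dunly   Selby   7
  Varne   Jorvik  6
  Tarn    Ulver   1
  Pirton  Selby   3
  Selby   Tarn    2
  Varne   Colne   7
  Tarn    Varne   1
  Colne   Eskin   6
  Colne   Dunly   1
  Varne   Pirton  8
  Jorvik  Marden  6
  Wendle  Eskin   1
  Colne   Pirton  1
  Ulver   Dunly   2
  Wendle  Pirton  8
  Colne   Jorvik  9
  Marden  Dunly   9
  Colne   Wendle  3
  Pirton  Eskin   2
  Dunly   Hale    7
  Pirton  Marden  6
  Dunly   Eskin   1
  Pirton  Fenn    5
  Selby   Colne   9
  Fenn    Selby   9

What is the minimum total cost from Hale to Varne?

Shortest distances from Hale:
Hale: 0
Dunly: 7  (via Hale)
Colne: 8  (via Dunly)
Eskin: 8  (via Dunly)
Wendle: 9  (via Eskin)
Pirton: 9  (via Colne)
Ulver: 9  (via Dunly)
Tarn: 10  (via Ulver)
Varne: 11  (via Tarn)
Shortest route: Hale–Dunly–Ulver–Tarn–Varne = $11.

$11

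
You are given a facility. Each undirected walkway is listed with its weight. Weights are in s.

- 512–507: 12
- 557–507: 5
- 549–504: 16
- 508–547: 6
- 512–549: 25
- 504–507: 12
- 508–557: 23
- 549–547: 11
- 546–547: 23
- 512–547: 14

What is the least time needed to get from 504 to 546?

50 s

Candidate routes:
504 → 549 → 547 → 546: 16+11+23 = 50
504 → 507 → 557 → 508 → 547 → 546: 12+5+23+6+23 = 69
504 → 507 → 512 → 547 → 546: 12+12+14+23 = 61
Cheapest is 504 → 549 → 547 → 546 at 50 s.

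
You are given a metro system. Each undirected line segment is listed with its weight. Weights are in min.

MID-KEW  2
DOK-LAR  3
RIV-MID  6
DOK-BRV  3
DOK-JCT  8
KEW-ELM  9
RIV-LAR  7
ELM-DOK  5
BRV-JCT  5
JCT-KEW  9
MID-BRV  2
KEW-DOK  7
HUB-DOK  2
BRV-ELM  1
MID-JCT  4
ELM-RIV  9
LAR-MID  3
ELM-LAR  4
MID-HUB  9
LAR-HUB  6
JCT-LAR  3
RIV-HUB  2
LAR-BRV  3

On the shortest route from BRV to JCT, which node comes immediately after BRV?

Compare a few routes:
BRV - JCT: 5 = 5
BRV - LAR - JCT: 3+3 = 6
The minimum is 5 min via BRV - JCT.
So from BRV the first move is to JCT.

JCT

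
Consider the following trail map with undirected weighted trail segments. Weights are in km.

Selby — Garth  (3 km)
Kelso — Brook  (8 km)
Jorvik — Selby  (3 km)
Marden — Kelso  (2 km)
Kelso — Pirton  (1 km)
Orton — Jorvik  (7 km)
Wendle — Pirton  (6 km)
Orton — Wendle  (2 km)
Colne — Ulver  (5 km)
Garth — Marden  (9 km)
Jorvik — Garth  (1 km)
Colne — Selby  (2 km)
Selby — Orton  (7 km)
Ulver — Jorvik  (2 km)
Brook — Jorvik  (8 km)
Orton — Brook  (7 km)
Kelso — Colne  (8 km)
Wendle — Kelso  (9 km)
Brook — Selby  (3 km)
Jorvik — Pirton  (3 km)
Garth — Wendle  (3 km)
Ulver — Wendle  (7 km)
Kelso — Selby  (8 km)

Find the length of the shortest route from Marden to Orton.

Candidate routes:
Marden - Kelso - Wendle - Orton: 2+9+2 = 13
Marden - Kelso - Pirton - Wendle - Orton: 2+1+6+2 = 11
Marden - Kelso - Pirton - Jorvik - Garth - Wendle - Orton: 2+1+3+1+3+2 = 12
Marden - Kelso - Pirton - Jorvik - Orton: 2+1+3+7 = 13
Cheapest is Marden - Kelso - Pirton - Wendle - Orton at 11 km.

11 km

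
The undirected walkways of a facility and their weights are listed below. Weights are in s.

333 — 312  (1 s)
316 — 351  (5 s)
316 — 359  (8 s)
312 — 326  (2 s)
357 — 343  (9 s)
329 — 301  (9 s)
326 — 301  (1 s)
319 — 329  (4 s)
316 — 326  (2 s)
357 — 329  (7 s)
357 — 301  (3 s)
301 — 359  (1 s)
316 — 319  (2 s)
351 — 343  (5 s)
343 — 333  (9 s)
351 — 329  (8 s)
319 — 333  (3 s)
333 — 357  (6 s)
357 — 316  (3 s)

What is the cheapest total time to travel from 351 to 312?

9 s

Candidate routes:
351 - 316 - 319 - 333 - 312: 5+2+3+1 = 11
351 - 316 - 326 - 312: 5+2+2 = 9
351 - 316 - 357 - 301 - 326 - 312: 5+3+3+1+2 = 14
The minimum is 9 s via 351 - 316 - 326 - 312.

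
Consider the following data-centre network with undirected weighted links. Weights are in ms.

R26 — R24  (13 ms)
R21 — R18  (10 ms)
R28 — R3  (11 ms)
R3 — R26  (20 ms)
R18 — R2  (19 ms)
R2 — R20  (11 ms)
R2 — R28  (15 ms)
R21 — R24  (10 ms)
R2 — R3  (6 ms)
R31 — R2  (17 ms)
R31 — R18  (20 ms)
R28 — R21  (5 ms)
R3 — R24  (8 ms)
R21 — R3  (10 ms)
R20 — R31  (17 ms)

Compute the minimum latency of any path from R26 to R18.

Settle nodes by increasing distance from R26:
R26: 0
R24: 13  (via R26)
R3: 20  (via R26)
R21: 23  (via R24)
R2: 26  (via R3)
R28: 28  (via R21)
R18: 33  (via R21)
Shortest route: R26 → R24 → R21 → R18 = 33 ms.

33 ms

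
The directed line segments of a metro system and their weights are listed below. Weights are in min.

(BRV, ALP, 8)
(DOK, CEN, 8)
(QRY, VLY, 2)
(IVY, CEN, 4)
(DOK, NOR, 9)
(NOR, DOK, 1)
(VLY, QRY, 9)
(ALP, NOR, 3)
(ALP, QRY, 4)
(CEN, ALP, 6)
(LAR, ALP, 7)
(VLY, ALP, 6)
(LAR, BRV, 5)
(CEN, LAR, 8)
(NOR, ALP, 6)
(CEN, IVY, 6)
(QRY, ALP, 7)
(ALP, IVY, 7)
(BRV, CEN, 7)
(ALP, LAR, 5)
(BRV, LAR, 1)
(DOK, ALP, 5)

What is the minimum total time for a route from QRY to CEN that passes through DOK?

Best QRY to DOK: QRY–ALP–NOR–DOK costing 11
Best DOK to CEN: DOK–CEN costing 8
Total via DOK: 11 + 8 = 19 min.

19 min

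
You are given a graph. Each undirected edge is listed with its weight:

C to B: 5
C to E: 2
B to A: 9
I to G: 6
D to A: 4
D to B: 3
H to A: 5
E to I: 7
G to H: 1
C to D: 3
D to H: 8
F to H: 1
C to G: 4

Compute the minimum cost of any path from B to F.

11

Shortest distances from B:
B: 0
D: 3  (via B)
C: 5  (via B)
A: 7  (via D)
E: 7  (via C)
G: 9  (via C)
H: 10  (via G)
F: 11  (via H)
Shortest route: B → C → G → H → F = 11.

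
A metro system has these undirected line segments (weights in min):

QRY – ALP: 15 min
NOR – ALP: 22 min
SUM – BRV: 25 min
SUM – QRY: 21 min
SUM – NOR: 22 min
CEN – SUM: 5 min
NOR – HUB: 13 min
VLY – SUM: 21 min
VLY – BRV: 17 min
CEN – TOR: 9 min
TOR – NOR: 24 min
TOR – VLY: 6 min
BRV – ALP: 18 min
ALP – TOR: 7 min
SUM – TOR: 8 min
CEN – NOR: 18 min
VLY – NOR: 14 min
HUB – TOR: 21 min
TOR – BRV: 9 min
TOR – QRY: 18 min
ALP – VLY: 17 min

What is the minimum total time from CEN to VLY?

15 min

Enumerating some paths:
CEN–SUM–TOR–VLY: 5+8+6 = 19
CEN–TOR–VLY: 9+6 = 15
The minimum is 15 min via CEN–TOR–VLY.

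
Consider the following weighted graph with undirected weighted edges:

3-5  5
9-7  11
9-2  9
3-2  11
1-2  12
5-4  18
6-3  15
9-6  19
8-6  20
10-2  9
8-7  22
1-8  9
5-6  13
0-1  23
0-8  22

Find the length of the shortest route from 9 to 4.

43

Shortest distances from 9:
9: 0
2: 9  (via 9)
7: 11  (via 9)
10: 18  (via 2)
6: 19  (via 9)
3: 20  (via 2)
1: 21  (via 2)
5: 25  (via 3)
8: 30  (via 1)
4: 43  (via 5)
Shortest route: 9–2–3–5–4 = 43.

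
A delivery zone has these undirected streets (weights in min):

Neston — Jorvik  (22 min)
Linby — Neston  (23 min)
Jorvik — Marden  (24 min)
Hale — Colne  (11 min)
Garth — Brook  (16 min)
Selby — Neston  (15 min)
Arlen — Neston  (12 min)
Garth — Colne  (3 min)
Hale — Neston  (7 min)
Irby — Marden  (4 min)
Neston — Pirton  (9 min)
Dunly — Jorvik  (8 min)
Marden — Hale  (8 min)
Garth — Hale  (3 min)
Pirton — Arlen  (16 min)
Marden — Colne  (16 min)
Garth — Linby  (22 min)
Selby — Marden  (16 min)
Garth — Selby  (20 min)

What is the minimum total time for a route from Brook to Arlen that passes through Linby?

73 min

Best Brook to Linby: Brook → Garth → Linby costing 38
Best Linby to Arlen: Linby → Neston → Arlen costing 35
Total via Linby: 38 + 35 = 73 min.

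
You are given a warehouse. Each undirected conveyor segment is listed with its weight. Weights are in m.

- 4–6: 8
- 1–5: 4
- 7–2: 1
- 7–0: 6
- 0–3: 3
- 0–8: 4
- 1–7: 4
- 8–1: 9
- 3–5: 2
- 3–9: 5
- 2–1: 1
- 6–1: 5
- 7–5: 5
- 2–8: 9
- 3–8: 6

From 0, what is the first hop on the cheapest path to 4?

7

Candidate routes:
0–7–2–1–6–4: 6+1+1+5+8 = 21
0–7–1–6–4: 6+4+5+8 = 23
0–3–5–1–6–4: 3+2+4+5+8 = 22
0–3–5–7–2–1–6–4: 3+2+5+1+1+5+8 = 25
Cheapest is 0–7–2–1–6–4 at 21 m.
So from 0 the first move is to 7.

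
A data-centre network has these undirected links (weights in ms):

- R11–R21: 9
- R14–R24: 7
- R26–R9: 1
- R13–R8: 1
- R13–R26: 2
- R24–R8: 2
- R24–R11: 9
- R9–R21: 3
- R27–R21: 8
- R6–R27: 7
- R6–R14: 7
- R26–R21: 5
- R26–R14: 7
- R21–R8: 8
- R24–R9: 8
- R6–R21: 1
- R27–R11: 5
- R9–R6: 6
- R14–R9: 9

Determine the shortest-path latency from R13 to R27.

14 ms

Enumerating some paths:
R13 - R26 - R9 - R6 - R27: 2+1+6+7 = 16
R13 - R26 - R21 - R27: 2+5+8 = 15
R13 - R26 - R9 - R21 - R27: 2+1+3+8 = 14
R13 - R26 - R21 - R6 - R27: 2+5+1+7 = 15
The minimum is 14 ms via R13 - R26 - R9 - R21 - R27.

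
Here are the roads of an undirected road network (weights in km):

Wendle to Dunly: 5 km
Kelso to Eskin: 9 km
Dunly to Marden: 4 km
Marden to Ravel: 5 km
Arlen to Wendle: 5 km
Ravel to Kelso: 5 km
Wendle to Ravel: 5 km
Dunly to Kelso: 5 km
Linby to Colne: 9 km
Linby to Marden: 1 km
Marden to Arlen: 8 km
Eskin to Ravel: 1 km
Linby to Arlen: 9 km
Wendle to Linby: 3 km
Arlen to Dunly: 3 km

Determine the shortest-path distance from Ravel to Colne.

15 km

Running Dijkstra from Ravel:
Ravel: 0
Eskin: 1  (via Ravel)
Marden: 5  (via Ravel)
Kelso: 5  (via Ravel)
Wendle: 5  (via Ravel)
Linby: 6  (via Marden)
Dunly: 9  (via Marden)
Arlen: 10  (via Wendle)
Colne: 15  (via Linby)
Shortest route: Ravel → Marden → Linby → Colne = 15 km.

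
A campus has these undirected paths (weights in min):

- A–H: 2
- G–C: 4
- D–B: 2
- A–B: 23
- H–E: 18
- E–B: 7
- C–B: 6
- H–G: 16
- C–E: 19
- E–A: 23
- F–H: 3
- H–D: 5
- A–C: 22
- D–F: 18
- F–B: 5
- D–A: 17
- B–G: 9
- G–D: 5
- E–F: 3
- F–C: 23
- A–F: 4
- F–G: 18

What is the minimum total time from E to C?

13 min

Shortest distances from E:
E: 0
F: 3  (via E)
H: 6  (via F)
A: 7  (via F)
B: 7  (via E)
D: 9  (via B)
C: 13  (via B)
Shortest route: E–B–C = 13 min.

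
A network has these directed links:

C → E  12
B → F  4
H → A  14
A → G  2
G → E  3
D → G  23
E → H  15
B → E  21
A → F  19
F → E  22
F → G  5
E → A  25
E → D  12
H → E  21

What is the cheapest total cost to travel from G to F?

Compare a few routes:
G → E → A → F: 3+25+19 = 47
G → E → H → A → F: 3+15+14+19 = 51
The minimum is 47 via G → E → A → F.

47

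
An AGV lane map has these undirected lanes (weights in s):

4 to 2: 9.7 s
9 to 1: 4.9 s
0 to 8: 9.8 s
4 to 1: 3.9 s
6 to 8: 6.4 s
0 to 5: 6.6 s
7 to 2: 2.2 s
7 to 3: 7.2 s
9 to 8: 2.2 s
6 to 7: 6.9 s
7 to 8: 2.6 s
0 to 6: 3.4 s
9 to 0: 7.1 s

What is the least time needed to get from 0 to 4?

15.9 s

Settle nodes by increasing distance from 0:
0: 0
6: 3.4  (via 0)
5: 6.6  (via 0)
9: 7.1  (via 0)
8: 9.3  (via 9)
7: 10.3  (via 6)
1: 12  (via 9)
2: 12.5  (via 7)
4: 15.9  (via 1)
Shortest route: 0 → 9 → 1 → 4 = 15.9 s.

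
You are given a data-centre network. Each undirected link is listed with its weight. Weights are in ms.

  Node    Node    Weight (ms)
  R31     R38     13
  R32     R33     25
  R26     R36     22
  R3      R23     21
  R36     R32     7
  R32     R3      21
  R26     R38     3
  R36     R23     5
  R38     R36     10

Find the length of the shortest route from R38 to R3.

36 ms

Settle nodes by increasing distance from R38:
R38: 0
R26: 3  (via R38)
R36: 10  (via R38)
R31: 13  (via R38)
R23: 15  (via R36)
R32: 17  (via R36)
R3: 36  (via R23)
Shortest route: R38–R36–R23–R3 = 36 ms.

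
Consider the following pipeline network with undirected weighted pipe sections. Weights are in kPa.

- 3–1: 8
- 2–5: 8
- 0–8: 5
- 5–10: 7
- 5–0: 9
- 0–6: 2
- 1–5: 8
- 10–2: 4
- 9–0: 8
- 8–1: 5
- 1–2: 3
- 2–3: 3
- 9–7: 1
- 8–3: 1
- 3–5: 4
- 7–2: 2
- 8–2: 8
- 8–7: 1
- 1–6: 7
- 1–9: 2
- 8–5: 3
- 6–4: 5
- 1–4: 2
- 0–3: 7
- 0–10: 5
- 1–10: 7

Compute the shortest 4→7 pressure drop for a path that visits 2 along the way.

Best 4 to 2: 4–1–2 costing 5
Best 2 to 7: 2–7 costing 2
Total via 2: 5 + 2 = 7 kPa.

7 kPa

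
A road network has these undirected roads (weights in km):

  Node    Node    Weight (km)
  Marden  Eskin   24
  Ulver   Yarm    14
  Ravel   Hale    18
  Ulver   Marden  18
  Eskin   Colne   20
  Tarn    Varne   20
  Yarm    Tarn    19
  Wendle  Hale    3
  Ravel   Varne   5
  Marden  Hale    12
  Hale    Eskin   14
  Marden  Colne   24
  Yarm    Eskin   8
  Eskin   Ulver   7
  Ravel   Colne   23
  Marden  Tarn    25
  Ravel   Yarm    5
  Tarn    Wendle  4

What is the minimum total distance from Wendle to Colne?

Enumerating some paths:
Wendle–Hale–Eskin–Colne: 3+14+20 = 37
Wendle–Hale–Ravel–Colne: 3+18+23 = 44
Wendle–Hale–Marden–Colne: 3+12+24 = 39
The minimum is 37 km via Wendle–Hale–Eskin–Colne.

37 km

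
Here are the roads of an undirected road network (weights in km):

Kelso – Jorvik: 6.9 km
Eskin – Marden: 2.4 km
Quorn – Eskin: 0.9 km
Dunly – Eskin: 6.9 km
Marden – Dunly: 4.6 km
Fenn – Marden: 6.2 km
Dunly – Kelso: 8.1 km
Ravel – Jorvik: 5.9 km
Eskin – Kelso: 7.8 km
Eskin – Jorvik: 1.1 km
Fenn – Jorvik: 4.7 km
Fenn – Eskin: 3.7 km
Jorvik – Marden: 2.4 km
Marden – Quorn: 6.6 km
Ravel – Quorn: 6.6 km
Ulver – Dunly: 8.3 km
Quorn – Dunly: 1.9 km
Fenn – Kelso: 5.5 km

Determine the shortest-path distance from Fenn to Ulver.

14.8 km

Candidate routes:
Fenn → Jorvik → Eskin → Quorn → Dunly → Ulver: 4.7+1.1+0.9+1.9+8.3 = 16.9
Fenn → Eskin → Quorn → Dunly → Ulver: 3.7+0.9+1.9+8.3 = 14.8
The minimum is 14.8 km via Fenn → Eskin → Quorn → Dunly → Ulver.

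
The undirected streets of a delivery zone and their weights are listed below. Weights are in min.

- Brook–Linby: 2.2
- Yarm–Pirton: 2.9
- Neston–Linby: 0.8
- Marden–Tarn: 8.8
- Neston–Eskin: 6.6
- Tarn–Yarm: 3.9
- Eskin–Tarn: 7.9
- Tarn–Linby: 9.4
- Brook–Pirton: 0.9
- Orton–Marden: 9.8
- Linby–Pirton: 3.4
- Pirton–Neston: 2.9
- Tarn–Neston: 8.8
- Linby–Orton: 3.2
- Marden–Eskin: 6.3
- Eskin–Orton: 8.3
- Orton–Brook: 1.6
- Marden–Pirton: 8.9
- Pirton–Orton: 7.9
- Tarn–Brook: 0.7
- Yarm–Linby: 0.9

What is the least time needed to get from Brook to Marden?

Running Dijkstra from Brook:
Brook: 0
Tarn: 0.7  (via Brook)
Pirton: 0.9  (via Brook)
Orton: 1.6  (via Brook)
Linby: 2.2  (via Brook)
Neston: 3  (via Linby)
Yarm: 3.1  (via Linby)
Eskin: 8.6  (via Tarn)
Marden: 9.5  (via Tarn)
Shortest route: Brook → Tarn → Marden = 9.5 min.

9.5 min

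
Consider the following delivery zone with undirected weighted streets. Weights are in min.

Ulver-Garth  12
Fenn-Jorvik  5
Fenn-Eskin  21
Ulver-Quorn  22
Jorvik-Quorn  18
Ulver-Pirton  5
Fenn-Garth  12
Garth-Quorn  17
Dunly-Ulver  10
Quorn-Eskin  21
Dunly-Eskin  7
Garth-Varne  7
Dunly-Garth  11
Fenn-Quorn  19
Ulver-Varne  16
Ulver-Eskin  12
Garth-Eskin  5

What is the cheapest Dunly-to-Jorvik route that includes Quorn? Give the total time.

46 min

Shortest Dunly→Quorn: Dunly–Eskin–Quorn = 28
Best Quorn to Jorvik: Quorn–Jorvik costing 18
Total via Quorn: 28 + 18 = 46 min.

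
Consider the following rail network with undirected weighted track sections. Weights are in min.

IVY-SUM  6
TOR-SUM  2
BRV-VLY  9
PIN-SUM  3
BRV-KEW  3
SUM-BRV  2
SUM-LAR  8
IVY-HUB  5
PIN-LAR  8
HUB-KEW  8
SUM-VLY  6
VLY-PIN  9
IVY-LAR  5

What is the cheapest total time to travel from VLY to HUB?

Settle nodes by increasing distance from VLY:
VLY: 0
SUM: 6  (via VLY)
TOR: 8  (via SUM)
BRV: 8  (via SUM)
PIN: 9  (via VLY)
KEW: 11  (via BRV)
IVY: 12  (via SUM)
LAR: 14  (via SUM)
HUB: 17  (via IVY)
Shortest route: VLY–SUM–IVY–HUB = 17 min.

17 min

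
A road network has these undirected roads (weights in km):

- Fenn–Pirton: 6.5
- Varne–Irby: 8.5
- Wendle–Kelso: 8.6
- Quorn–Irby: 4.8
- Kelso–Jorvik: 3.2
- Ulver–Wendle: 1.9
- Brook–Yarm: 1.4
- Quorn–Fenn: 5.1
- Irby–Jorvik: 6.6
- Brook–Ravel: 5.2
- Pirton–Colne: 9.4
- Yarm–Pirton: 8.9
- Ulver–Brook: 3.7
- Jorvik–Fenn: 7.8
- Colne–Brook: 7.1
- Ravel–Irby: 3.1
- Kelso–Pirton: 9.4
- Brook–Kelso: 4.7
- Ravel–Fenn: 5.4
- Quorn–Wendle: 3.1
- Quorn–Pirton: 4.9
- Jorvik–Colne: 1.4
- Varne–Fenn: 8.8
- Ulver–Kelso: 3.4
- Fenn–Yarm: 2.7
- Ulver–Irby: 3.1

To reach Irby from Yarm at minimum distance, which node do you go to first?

Compare a few routes:
Yarm → Brook → Ulver → Irby: 1.4+3.7+3.1 = 8.2
Yarm → Brook → Ravel → Irby: 1.4+5.2+3.1 = 9.7
Yarm → Fenn → Ravel → Irby: 2.7+5.4+3.1 = 11.2
The minimum is 8.2 km via Yarm → Brook → Ulver → Irby.
So from Yarm the first move is to Brook.

Brook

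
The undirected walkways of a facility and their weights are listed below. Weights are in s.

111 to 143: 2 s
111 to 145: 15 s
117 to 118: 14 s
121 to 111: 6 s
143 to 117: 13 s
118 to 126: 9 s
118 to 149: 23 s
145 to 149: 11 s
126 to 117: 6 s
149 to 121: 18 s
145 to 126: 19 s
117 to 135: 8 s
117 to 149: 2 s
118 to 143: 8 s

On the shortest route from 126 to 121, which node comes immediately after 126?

Candidate routes:
126–118–143–111–121: 9+8+2+6 = 25
126–117–149–121: 6+2+18 = 26
126–117–143–111–121: 6+13+2+6 = 27
The minimum is 25 s via 126–118–143–111–121.
So from 126 the first move is to 118.

118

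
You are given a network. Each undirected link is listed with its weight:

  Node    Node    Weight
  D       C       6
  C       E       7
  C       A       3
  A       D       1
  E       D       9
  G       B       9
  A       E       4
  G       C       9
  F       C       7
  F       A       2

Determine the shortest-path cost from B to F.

Shortest distances from B:
B: 0
G: 9  (via B)
C: 18  (via G)
A: 21  (via C)
D: 22  (via A)
F: 23  (via A)
Shortest route: B–G–C–A–F = 23.

23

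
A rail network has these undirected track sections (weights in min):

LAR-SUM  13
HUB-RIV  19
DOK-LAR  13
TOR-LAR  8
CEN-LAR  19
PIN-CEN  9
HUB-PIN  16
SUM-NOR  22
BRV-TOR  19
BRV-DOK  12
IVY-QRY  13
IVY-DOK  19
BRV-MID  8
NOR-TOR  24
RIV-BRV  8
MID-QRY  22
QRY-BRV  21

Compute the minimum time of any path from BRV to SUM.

38 min

Candidate routes:
BRV → DOK → LAR → SUM: 12+13+13 = 38
BRV → TOR → LAR → SUM: 19+8+13 = 40
Cheapest is BRV → DOK → LAR → SUM at 38 min.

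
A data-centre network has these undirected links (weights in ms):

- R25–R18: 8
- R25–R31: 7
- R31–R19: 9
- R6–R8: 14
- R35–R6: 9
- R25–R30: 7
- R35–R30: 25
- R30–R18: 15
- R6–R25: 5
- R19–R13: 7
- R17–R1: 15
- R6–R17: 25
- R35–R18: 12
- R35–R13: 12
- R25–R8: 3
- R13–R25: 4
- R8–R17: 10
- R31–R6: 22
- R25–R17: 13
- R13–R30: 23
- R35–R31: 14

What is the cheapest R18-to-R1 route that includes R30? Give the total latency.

Best R18 to R30: R18–R30 costing 15
Best R30 to R1: R30–R25–R17–R1 costing 35
Total via R30: 15 + 35 = 50 ms.

50 ms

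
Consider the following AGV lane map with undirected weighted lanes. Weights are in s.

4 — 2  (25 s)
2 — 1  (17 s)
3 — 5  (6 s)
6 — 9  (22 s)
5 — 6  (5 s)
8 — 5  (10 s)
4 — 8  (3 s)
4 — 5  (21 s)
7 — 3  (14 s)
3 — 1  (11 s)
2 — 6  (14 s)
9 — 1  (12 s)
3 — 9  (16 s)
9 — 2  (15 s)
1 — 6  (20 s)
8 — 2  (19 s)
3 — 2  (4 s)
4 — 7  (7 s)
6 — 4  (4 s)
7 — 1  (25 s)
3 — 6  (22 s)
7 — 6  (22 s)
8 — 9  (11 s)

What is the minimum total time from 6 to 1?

20 s

Compare a few routes:
6 → 5 → 3 → 1: 5+6+11 = 22
6 → 1: 20 = 20
The minimum is 20 s via 6 → 1.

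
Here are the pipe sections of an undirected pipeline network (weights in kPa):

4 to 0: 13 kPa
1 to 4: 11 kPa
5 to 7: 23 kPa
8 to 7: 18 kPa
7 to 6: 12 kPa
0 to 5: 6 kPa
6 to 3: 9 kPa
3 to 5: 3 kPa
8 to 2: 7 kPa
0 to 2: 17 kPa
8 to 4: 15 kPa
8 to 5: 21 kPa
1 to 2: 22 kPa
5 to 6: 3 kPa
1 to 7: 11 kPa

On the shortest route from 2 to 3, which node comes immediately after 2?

0

Compare a few routes:
2 - 8 - 5 - 3: 7+21+3 = 31
2 - 0 - 5 - 3: 17+6+3 = 26
Cheapest is 2 - 0 - 5 - 3 at 26 kPa.
So from 2 the first move is to 0.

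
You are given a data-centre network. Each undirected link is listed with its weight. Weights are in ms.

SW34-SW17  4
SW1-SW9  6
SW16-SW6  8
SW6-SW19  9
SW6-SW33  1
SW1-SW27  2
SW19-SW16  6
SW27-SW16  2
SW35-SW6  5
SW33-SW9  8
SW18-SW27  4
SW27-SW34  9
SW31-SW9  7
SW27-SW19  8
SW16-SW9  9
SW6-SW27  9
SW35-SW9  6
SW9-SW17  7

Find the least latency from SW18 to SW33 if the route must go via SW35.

24 ms

Best SW18 to SW35: SW18 → SW27 → SW1 → SW9 → SW35 costing 18
Best SW35 to SW33: SW35 → SW6 → SW33 costing 6
Total via SW35: 18 + 6 = 24 ms.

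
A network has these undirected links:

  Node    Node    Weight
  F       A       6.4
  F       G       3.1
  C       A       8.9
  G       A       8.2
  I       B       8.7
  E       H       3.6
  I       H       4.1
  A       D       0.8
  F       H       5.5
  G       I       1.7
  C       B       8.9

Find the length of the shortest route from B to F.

13.5

Compare a few routes:
B–I–G–F: 8.7+1.7+3.1 = 13.5
B–C–A–F: 8.9+8.9+6.4 = 24.2
B–I–H–F: 8.7+4.1+5.5 = 18.3
Cheapest is B–I–G–F at 13.5.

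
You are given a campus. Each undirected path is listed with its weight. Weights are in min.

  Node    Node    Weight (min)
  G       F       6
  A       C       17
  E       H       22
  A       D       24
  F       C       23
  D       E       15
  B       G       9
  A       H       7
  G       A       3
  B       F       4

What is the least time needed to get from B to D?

36 min

Shortest distances from B:
B: 0
F: 4  (via B)
G: 9  (via B)
A: 12  (via G)
H: 19  (via A)
C: 27  (via F)
D: 36  (via A)
Shortest route: B → G → A → D = 36 min.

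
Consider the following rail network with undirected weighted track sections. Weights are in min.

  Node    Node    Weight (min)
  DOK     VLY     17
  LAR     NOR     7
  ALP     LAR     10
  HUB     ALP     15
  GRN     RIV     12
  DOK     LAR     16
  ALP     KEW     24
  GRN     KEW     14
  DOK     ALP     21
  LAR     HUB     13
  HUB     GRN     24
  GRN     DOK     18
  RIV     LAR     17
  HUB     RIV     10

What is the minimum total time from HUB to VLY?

Candidate routes:
HUB → LAR → DOK → VLY: 13+16+17 = 46
HUB → ALP → DOK → VLY: 15+21+17 = 53
The minimum is 46 min via HUB → LAR → DOK → VLY.

46 min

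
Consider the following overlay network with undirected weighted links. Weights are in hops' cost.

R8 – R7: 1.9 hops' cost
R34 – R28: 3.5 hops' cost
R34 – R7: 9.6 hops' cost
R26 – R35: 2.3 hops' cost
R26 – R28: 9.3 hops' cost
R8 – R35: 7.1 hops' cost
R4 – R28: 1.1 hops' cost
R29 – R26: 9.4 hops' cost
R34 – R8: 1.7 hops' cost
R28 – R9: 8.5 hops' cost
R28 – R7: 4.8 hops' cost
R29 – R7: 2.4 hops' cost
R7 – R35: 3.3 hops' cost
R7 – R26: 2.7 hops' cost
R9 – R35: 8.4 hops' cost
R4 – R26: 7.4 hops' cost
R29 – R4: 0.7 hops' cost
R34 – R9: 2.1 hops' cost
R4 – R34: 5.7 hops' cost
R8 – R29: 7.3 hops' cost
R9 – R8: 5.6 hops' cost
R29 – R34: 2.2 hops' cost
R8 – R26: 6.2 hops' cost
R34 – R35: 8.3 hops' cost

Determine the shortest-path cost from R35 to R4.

Candidate routes:
R35–R7–R29–R4: 3.3+2.4+0.7 = 6.4
R35–R26–R7–R29–R4: 2.3+2.7+2.4+0.7 = 8.1
Cheapest is R35–R7–R29–R4 at 6.4 hops' cost.

6.4 hops' cost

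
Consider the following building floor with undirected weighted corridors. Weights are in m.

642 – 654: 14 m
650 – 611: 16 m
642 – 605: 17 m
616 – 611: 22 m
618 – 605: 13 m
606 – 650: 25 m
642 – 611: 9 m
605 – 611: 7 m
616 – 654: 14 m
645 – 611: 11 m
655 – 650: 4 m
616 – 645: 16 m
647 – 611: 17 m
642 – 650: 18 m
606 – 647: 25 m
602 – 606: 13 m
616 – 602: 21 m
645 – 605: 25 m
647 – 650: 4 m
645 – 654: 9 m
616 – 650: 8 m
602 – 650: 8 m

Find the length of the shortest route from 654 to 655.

26 m

Shortest distances from 654:
654: 0
645: 9  (via 654)
642: 14  (via 654)
616: 14  (via 654)
611: 20  (via 645)
650: 22  (via 616)
655: 26  (via 650)
Shortest route: 654 → 616 → 650 → 655 = 26 m.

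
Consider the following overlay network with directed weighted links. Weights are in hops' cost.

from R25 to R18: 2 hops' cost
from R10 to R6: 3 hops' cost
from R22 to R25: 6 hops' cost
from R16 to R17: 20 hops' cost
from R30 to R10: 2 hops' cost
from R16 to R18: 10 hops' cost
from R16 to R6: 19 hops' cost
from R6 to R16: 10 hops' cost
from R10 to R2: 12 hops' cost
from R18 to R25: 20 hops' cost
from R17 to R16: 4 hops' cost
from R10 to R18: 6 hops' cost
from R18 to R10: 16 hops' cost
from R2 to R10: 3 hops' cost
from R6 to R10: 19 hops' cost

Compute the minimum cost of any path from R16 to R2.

38 hops' cost

Enumerating some paths:
R16–R18–R10–R2: 10+16+12 = 38
R16–R6–R10–R2: 19+19+12 = 50
The minimum is 38 hops' cost via R16–R18–R10–R2.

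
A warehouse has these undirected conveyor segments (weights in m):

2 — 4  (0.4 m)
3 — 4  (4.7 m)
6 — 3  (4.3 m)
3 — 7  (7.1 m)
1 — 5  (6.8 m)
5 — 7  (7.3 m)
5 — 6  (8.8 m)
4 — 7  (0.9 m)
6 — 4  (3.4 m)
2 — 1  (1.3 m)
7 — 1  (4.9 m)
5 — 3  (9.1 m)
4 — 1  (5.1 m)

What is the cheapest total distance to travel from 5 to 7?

7.3 m

Settle nodes by increasing distance from 5:
5: 0
1: 6.8  (via 5)
7: 7.3  (via 5)
Shortest route: 5 → 7 = 7.3 m.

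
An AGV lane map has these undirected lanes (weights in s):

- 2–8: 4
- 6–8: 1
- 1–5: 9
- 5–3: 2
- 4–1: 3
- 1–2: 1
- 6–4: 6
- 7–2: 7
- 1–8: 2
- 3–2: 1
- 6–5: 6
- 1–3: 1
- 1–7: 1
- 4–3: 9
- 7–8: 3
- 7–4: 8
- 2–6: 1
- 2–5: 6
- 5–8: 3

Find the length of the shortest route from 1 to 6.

Candidate routes:
1 → 2 → 6: 1+1 = 2
1 → 8 → 6: 2+1 = 3
1 → 3 → 2 → 6: 1+1+1 = 3
Cheapest is 1 → 2 → 6 at 2 s.

2 s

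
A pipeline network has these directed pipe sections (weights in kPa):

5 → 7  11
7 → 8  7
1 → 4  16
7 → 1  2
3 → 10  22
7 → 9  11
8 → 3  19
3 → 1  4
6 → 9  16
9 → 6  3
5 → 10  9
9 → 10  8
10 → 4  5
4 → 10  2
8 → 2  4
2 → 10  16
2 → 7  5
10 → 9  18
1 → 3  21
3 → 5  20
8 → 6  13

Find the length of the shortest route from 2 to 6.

Compare a few routes:
2 - 7 - 9 - 6: 5+11+3 = 19
2 - 7 - 8 - 6: 5+7+13 = 25
2 - 10 - 9 - 6: 16+18+3 = 37
The minimum is 19 kPa via 2 - 7 - 9 - 6.

19 kPa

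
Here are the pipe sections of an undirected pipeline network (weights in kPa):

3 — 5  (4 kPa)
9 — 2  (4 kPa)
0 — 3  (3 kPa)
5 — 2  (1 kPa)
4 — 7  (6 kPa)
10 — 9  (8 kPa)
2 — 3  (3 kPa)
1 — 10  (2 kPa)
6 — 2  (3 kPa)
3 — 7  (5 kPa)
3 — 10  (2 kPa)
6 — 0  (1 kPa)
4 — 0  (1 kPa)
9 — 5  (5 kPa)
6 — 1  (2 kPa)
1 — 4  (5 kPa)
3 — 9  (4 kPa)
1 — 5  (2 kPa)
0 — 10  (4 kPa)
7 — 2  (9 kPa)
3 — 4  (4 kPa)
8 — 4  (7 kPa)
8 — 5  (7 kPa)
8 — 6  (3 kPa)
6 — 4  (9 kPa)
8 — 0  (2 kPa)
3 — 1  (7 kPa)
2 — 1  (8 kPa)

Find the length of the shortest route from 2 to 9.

4 kPa

Compare a few routes:
2–9: 4 = 4
2–5–9: 1+5 = 6
2–3–9: 3+4 = 7
2–5–3–9: 1+4+4 = 9
The minimum is 4 kPa via 2–9.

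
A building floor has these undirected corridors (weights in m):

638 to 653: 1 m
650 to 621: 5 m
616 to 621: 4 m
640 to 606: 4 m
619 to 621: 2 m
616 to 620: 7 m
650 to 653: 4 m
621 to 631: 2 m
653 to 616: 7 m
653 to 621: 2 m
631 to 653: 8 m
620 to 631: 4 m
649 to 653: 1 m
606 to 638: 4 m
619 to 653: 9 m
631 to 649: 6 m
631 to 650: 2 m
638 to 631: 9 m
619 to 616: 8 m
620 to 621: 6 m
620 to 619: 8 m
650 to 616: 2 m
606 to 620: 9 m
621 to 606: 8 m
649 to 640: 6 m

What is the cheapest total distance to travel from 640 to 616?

13 m

Compare a few routes:
640 → 649 → 653 → 616: 6+1+7 = 14
640 → 606 → 638 → 653 → 650 → 616: 4+4+1+4+2 = 15
640 → 649 → 653 → 621 → 616: 6+1+2+4 = 13
640 → 649 → 653 → 621 → 631 → 650 → 616: 6+1+2+2+2+2 = 15
The minimum is 13 m via 640 → 649 → 653 → 621 → 616.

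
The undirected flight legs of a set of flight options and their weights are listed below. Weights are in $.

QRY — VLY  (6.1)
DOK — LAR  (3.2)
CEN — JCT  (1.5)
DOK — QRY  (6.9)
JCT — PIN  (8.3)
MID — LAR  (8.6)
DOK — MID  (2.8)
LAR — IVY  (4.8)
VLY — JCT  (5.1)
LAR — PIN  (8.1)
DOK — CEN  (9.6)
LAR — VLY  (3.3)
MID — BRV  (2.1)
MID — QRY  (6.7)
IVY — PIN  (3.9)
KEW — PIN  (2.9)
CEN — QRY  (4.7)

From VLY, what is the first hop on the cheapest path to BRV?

LAR

Candidate routes:
VLY–QRY–MID–BRV: 6.1+6.7+2.1 = 14.9
VLY–LAR–DOK–MID–BRV: 3.3+3.2+2.8+2.1 = 11.4
VLY–LAR–MID–BRV: 3.3+8.6+2.1 = 14
The minimum is $11.4 via VLY–LAR–DOK–MID–BRV.
So from VLY the first move is to LAR.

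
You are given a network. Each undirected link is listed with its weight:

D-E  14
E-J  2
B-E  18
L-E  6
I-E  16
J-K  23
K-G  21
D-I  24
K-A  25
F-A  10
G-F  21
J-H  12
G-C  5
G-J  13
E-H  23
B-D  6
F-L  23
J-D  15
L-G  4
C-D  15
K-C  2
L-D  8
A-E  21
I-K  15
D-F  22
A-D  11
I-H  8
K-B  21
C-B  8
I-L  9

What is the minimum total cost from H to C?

25

Compare a few routes:
H - J - G - C: 12+13+5 = 30
H - I - K - C: 8+15+2 = 25
H - J - E - L - G - C: 12+2+6+4+5 = 29
H - I - L - G - C: 8+9+4+5 = 26
Cheapest is H - I - K - C at 25.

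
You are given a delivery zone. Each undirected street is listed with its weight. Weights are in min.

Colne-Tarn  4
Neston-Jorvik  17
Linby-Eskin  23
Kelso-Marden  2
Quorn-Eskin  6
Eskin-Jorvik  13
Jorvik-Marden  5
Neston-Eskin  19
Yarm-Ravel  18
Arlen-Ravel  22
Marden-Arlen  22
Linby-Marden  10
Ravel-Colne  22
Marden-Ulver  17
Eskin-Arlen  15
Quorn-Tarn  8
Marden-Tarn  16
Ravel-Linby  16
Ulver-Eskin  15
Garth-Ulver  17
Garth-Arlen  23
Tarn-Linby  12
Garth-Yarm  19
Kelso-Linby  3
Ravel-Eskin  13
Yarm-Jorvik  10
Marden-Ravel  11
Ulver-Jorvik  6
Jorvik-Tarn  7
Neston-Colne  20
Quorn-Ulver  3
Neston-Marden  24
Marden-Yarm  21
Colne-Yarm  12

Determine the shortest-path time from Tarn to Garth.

Settle nodes by increasing distance from Tarn:
Tarn: 0
Colne: 4  (via Tarn)
Jorvik: 7  (via Tarn)
Quorn: 8  (via Tarn)
Ulver: 11  (via Quorn)
Marden: 12  (via Jorvik)
Linby: 12  (via Tarn)
Kelso: 14  (via Marden)
Eskin: 14  (via Quorn)
Yarm: 16  (via Colne)
Ravel: 23  (via Marden)
Neston: 24  (via Colne)
Garth: 28  (via Ulver)
Shortest route: Tarn–Quorn–Ulver–Garth = 28 min.

28 min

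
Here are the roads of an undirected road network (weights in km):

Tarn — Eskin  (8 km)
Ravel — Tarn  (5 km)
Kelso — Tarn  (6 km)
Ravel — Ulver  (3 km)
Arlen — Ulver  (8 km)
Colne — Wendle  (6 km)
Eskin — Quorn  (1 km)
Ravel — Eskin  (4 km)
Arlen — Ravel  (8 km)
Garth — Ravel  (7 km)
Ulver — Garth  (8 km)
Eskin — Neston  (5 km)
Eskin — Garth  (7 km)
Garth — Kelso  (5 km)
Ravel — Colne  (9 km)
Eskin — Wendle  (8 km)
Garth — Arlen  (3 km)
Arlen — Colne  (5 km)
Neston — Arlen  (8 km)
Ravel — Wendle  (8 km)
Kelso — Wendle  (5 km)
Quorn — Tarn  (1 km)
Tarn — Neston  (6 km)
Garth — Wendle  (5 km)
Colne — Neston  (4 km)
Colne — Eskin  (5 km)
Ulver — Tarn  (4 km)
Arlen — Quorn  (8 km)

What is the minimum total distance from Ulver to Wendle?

Candidate routes:
Ulver–Tarn–Quorn–Eskin–Wendle: 4+1+1+8 = 14
Ulver–Ravel–Wendle: 3+8 = 11
Ulver–Garth–Wendle: 8+5 = 13
The minimum is 11 km via Ulver–Ravel–Wendle.

11 km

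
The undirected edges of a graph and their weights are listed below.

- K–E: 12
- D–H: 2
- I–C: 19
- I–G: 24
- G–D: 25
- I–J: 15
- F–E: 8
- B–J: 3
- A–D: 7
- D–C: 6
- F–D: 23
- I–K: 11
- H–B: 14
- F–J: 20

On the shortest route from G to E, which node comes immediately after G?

I

Compare a few routes:
G - I - K - E: 24+11+12 = 47
G - D - F - E: 25+23+8 = 56
G - I - J - F - E: 24+15+20+8 = 67
Cheapest is G - I - K - E at 47.
So from G the first move is to I.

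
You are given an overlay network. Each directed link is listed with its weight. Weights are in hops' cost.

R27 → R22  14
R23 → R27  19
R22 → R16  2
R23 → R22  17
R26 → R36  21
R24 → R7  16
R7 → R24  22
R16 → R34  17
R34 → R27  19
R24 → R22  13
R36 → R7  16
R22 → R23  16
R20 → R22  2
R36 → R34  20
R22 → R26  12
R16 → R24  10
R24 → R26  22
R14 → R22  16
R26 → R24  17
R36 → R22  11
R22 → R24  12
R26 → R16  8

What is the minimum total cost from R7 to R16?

Enumerating some paths:
R7–R24–R26–R16: 22+22+8 = 52
R7–R24–R22–R16: 22+13+2 = 37
R7–R24–R22–R26–R16: 22+13+12+8 = 55
The minimum is 37 hops' cost via R7–R24–R22–R16.

37 hops' cost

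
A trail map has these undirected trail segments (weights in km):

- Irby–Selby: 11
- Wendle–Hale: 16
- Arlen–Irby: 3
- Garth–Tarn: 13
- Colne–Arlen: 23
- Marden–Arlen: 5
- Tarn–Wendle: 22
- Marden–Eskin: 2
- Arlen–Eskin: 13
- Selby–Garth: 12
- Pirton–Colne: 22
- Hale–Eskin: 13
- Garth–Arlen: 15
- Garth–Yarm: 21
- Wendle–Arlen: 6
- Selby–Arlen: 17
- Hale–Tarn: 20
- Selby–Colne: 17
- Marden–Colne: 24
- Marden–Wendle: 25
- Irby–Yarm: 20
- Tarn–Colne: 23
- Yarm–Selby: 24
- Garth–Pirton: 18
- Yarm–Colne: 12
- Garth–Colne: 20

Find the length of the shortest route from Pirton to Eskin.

Candidate routes:
Pirton–Garth–Arlen–Eskin: 18+15+13 = 46
Pirton–Colne–Marden–Eskin: 22+24+2 = 48
Pirton–Garth–Selby–Irby–Arlen–Marden–Eskin: 18+12+11+3+5+2 = 51
Pirton–Garth–Arlen–Marden–Eskin: 18+15+5+2 = 40
The minimum is 40 km via Pirton–Garth–Arlen–Marden–Eskin.

40 km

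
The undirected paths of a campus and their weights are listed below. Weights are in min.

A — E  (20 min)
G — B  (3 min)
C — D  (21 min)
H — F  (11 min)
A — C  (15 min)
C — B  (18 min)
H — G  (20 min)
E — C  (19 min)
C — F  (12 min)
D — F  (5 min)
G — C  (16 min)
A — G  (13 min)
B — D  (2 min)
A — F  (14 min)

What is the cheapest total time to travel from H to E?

Shortest distances from H:
H: 0
F: 11  (via H)
D: 16  (via F)
B: 18  (via D)
G: 20  (via H)
C: 23  (via F)
A: 25  (via F)
E: 42  (via C)
Shortest route: H–F–C–E = 42 min.

42 min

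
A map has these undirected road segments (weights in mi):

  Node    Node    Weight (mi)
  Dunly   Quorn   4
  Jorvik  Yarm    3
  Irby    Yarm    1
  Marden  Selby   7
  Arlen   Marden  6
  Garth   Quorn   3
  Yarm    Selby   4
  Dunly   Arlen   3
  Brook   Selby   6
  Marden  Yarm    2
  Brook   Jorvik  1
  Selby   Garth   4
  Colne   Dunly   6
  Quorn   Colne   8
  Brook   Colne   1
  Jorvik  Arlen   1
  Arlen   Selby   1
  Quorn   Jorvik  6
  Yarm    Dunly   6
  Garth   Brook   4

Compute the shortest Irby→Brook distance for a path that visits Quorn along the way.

17 mi

Best Irby to Quorn: Irby–Yarm–Jorvik–Quorn costing 10
Best Quorn to Brook: Quorn–Garth–Brook costing 7
Total via Quorn: 10 + 7 = 17 mi.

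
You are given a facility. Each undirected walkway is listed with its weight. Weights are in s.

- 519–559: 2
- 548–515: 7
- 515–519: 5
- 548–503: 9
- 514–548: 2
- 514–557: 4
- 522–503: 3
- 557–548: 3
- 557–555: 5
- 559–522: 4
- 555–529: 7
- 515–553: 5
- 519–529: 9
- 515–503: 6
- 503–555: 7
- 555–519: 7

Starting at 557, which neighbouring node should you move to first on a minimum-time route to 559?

555

Compare a few routes:
557–548–515–519–559: 3+7+5+2 = 17
557–555–503–522–559: 5+7+3+4 = 19
557–548–503–522–559: 3+9+3+4 = 19
557–555–519–559: 5+7+2 = 14
The minimum is 14 s via 557–555–519–559.
So from 557 the first move is to 555.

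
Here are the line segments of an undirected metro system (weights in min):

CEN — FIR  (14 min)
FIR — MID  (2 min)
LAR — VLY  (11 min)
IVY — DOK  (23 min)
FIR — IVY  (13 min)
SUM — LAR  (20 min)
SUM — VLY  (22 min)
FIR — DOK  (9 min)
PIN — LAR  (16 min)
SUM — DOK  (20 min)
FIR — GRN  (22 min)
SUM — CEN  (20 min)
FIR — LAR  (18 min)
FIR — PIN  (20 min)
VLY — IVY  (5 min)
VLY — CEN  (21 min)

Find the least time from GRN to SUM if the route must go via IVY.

62 min

Best GRN to IVY: GRN–FIR–IVY costing 35
Best IVY to SUM: IVY–VLY–SUM costing 27
Total via IVY: 35 + 27 = 62 min.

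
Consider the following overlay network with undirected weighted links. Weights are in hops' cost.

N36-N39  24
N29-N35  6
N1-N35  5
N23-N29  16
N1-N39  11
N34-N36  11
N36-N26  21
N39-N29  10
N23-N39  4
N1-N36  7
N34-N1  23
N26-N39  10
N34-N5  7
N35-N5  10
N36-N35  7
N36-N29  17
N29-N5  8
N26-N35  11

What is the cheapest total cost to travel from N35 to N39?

Settle nodes by increasing distance from N35:
N35: 0
N1: 5  (via N35)
N29: 6  (via N35)
N36: 7  (via N35)
N5: 10  (via N35)
N26: 11  (via N35)
N39: 16  (via N1)
Shortest route: N35–N1–N39 = 16 hops' cost.

16 hops' cost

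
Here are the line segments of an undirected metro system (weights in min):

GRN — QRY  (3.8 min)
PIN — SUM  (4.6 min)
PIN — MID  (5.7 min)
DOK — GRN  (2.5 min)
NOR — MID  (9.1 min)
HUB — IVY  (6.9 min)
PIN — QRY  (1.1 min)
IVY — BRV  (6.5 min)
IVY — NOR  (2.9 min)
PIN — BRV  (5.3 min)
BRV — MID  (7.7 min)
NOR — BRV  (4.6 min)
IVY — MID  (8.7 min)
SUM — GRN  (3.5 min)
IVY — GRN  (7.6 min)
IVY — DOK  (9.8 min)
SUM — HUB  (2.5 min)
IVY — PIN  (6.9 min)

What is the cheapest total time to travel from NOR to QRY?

10.9 min

Compare a few routes:
NOR → IVY → GRN → QRY: 2.9+7.6+3.8 = 14.3
NOR → BRV → PIN → QRY: 4.6+5.3+1.1 = 11
NOR → IVY → PIN → QRY: 2.9+6.9+1.1 = 10.9
The minimum is 10.9 min via NOR → IVY → PIN → QRY.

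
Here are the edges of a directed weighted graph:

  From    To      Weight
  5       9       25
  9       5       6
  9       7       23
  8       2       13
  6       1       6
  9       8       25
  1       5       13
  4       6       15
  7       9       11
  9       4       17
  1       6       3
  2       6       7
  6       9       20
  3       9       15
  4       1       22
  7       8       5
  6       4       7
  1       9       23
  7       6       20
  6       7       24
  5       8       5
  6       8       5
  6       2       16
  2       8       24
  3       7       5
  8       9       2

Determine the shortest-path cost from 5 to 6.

25

Compare a few routes:
5 - 8 - 2 - 6: 5+13+7 = 25
5 - 8 - 9 - 4 - 6: 5+2+17+15 = 39
Cheapest is 5 - 8 - 2 - 6 at 25.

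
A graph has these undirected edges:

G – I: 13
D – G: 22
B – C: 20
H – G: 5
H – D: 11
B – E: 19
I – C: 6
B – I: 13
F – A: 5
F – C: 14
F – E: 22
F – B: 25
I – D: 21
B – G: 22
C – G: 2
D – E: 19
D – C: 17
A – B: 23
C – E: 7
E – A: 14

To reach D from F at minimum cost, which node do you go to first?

C

Enumerating some paths:
F - C - D: 14+17 = 31
F - C - G - H - D: 14+2+5+11 = 32
Cheapest is F - C - D at 31.
So from F the first move is to C.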